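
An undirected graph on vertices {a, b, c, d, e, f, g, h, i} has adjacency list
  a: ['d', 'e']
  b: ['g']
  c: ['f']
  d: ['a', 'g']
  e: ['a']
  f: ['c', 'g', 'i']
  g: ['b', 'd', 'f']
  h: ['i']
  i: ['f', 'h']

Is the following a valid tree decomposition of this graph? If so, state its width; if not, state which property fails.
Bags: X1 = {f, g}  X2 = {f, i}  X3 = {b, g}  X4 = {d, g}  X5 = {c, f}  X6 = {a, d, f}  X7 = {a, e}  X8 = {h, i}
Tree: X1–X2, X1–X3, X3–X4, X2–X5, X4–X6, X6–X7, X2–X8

No — bags containing vertex f are not connected in the tree.

A tree decomposition must satisfy three properties: every vertex lies in some bag; for every edge, both endpoints lie together in some bag; and for every vertex, the bags containing it form a connected subtree. Here bags containing vertex f are not connected in the tree, so the decomposition is invalid.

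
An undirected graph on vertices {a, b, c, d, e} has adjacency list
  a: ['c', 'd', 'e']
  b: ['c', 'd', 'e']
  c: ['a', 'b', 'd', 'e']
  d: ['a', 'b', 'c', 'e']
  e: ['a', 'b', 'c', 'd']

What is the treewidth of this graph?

A width-3 tree decomposition is:
Bags: B1 = {b, c, d, e}  B2 = {a, c, d, e}
Tree: B1–B2
The largest bag has 4 vertices, giving width 3; this decomposition certifies tw(G) ≤ 3. For the lower bound, the 4 vertices {a, c, d, e} are pairwise adjacent, and any tree decomposition puts a clique entirely inside one bag — forcing width ≥ 3. The upper and lower bounds meet at 3, so that is the treewidth.

3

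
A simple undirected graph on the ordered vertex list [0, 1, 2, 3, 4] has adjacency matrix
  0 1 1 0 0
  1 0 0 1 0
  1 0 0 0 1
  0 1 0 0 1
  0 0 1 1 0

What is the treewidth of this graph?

A width-2 tree decomposition is:
Bags: B1 = {0, 1, 3}  B2 = {0, 2, 3}  B3 = {2, 3, 4}
Tree: B1–B2, B2–B3
Each bag holds 3 vertices, so the decomposition has width 2, which upper-bounds the treewidth. For the lower bound, G contains the cycle 3–1–0–2–4–3, so G is not a forest; only forests have treewidth ≤ 1, hence tw(G) ≥ 2. Combining the bounds, tw(G) = 2.

2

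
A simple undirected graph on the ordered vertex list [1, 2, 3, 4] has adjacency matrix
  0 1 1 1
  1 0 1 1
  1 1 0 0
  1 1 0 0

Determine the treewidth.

A width-2 tree decomposition is:
Bags: B1 = {1, 2, 3}  B2 = {1, 2, 4}
Tree: B1–B2
Every bag has size at most 3, so the width is 3 − 1 = 2 and tw(G) ≤ 2. For the lower bound, the 3 vertices {1, 2, 3} are pairwise adjacent, and any tree decomposition puts a clique entirely inside one bag — forcing width ≥ 2. Therefore the treewidth is 2.

2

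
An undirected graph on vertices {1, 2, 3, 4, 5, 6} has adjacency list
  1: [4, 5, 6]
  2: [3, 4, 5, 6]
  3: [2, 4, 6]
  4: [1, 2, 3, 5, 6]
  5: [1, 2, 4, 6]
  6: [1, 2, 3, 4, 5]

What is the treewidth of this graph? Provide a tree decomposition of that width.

Every bag has size at most 4, so the width is 4 − 1 = 3 and tw(G) ≤ 3. On the other hand G contains the 4-clique {1, 4, 5, 6}. A clique must lie in a single bag of any decomposition, so no decomposition can have width below 3. The upper and lower bounds meet at 3, so that is the treewidth.

Treewidth 3.
One such decomposition:
Bags: B1 = {1, 4, 5, 6}  B2 = {2, 4, 5, 6}  B3 = {2, 3, 4, 6}
Tree: B1–B2, B2–B3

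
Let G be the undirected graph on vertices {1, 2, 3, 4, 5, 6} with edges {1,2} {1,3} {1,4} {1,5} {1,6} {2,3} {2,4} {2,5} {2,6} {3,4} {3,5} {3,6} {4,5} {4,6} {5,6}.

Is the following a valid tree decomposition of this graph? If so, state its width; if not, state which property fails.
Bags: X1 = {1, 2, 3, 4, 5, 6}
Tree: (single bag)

Every vertex of G appears in some bag (union = {1, 2, 3, 4, 5, 6}); every edge is covered by a bag; and for each vertex v the set of bags containing v is connected in the bag tree. The decomposition is therefore valid. The largest bag has 6 vertices, so the width is 5.

Yes; width 5.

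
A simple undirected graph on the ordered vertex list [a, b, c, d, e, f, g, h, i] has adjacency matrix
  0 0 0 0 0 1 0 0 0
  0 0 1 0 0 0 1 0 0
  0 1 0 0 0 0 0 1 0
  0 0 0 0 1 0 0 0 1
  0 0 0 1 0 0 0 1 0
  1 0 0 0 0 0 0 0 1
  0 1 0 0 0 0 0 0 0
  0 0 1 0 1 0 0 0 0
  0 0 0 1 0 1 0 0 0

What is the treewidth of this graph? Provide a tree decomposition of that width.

Each bag holds 2 vertices, so the decomposition has width 1, which upper-bounds the treewidth. Any graph with an edge has treewidth ≥ 1, and G has the edge a–f. Therefore the treewidth is 1.

Treewidth 1.
Bags: B1 = {a, f}  B2 = {f, i}  B3 = {d, i}  B4 = {d, e}  B5 = {e, h}  B6 = {c, h}  B7 = {b, c}  B8 = {b, g}
Tree: B1–B2, B2–B3, B3–B4, B4–B5, B5–B6, B6–B7, B7–B8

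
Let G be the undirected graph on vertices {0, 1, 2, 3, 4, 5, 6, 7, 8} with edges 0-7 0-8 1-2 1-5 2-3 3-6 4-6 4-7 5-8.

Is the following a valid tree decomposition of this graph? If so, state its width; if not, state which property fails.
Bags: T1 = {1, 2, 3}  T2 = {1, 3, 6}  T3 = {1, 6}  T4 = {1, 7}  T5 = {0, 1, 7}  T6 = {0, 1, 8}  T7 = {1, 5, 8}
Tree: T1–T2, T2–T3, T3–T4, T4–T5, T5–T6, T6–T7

A tree decomposition must satisfy three properties: every vertex lies in some bag; for every edge, both endpoints lie together in some bag; and for every vertex, the bags containing it form a connected subtree. Here vertex 4 appears in no bag, so the decomposition is invalid.

No — vertex 4 appears in no bag.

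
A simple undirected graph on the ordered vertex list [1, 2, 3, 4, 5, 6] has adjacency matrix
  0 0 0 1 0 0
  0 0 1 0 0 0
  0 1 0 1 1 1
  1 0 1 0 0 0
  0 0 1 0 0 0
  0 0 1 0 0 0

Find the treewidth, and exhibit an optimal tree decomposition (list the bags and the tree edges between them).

Treewidth 1.
One optimal decomposition is:
Bags: B1 = {2, 3}  B2 = {3, 4}  B3 = {3, 5}  B4 = {1, 4}  B5 = {3, 6}
Tree: B1–B2, B2–B3, B2–B4, B1–B5

Every bag has size at most 2, so the width is 2 − 1 = 1 and tw(G) ≤ 1. Since G has at least one edge (e.g. 2–3), it is not an edgeless graph, so tw(G) ≥ 1. Therefore the treewidth is 1.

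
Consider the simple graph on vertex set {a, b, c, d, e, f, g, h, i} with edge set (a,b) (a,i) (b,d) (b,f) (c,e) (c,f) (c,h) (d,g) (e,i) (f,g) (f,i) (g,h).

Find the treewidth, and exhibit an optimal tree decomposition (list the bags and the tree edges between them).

The largest bag has 4 vertices, giving width 3; this decomposition certifies tw(G) ≤ 3. For the lower bound: the 4 vertex sets {d,g,h}, {c}, {f}, {a,b,e,i} are disjoint, each induces a connected subgraph, and every pair is joined by at least one edge of G. Contracting each set to a single vertex therefore yields K_{4} as a minor, and since treewidth is minor-monotone, tw(G) ≥ tw(K_{4}) = 3. Combining the bounds, tw(G) = 3.

Treewidth 3.
One such decomposition:
Bags: B1 = {c, d, g, h}  B2 = {c, d, f, g}  B3 = {b, c, d, f}  B4 = {b, c, e, f}  B5 = {b, e, f, i}  B6 = {a, b, e, i}
Tree: B1–B2, B2–B3, B3–B4, B4–B5, B5–B6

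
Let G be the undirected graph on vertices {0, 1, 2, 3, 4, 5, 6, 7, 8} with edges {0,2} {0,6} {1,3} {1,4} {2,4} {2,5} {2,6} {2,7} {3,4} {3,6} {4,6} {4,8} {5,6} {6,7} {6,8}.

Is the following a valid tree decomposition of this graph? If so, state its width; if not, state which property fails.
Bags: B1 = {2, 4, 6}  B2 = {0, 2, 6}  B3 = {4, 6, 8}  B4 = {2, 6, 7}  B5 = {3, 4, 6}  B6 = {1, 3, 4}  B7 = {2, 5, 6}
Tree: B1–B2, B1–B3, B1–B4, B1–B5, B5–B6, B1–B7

Vertex coverage: the bags together contain {0, 1, 2, 3, 4, 5, 6, 7, 8}, the full vertex set. Edge coverage: each edge of G has both endpoints in at least one bag. Running intersection: for every vertex, the bags containing it form a connected subtree. All three properties hold, so this is a valid tree decomposition of width max|bag| − 1 = 2, and hence tw(G) ≤ 2.

Yes; width 2.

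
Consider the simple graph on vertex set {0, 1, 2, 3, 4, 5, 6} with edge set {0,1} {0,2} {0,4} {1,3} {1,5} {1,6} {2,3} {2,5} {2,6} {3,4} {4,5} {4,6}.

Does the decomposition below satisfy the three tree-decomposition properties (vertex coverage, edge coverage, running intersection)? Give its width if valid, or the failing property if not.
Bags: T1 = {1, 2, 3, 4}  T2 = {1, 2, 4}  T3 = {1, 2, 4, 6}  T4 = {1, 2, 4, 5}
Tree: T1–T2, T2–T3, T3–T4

A tree decomposition must satisfy three properties: every vertex lies in some bag; for every edge, both endpoints lie together in some bag; and for every vertex, the bags containing it form a connected subtree. Here vertex 0 appears in no bag, so the decomposition is invalid.

No — vertex 0 appears in no bag.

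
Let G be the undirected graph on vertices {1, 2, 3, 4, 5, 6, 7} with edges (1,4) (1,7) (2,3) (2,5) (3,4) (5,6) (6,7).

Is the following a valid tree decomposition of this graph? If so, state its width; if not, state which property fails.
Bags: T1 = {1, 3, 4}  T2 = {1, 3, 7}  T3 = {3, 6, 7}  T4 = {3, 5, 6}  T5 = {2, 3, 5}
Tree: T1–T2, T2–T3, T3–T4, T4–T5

Yes; width 2.

Every vertex of G appears in some bag (union = {1, 2, 3, 4, 5, 6, 7}); every edge is covered by a bag; and for each vertex v the set of bags containing v is connected in the bag tree. The decomposition is therefore valid. The largest bag has 3 vertices, so the width is 2.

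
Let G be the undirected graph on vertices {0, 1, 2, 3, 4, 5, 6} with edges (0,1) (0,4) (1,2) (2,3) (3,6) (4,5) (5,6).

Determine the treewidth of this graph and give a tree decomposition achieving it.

Every bag has size at most 3, so the width is 3 − 1 = 2 and tw(G) ≤ 2. For the lower bound, G contains the cycle 4–5–6–3–2–1–0–4, so G is not a forest; only forests have treewidth ≤ 1, hence tw(G) ≥ 2. Hence tw(G) = 2 exactly.

Treewidth 2.
Bags: B1 = {4, 5, 6}  B2 = {3, 4, 6}  B3 = {2, 3, 4}  B4 = {1, 2, 4}  B5 = {0, 1, 4}
Tree: B1–B2, B2–B3, B3–B4, B4–B5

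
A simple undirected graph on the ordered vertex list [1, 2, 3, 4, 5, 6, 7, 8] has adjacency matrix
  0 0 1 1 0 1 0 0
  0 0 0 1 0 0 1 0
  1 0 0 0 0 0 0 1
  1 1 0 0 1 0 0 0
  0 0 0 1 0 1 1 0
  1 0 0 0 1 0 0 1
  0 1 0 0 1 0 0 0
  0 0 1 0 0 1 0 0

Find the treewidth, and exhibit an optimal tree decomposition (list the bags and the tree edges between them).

Treewidth 2.
One optimal decomposition is:
Bags: B1 = {1, 3, 8}  B2 = {1, 6, 8}  B3 = {1, 4, 6}  B4 = {4, 5, 6}  B5 = {2, 4, 5}  B6 = {2, 5, 7}
Tree: B1–B2, B2–B3, B3–B4, B4–B5, B5–B6

Each bag holds 3 vertices, so the decomposition has width 2, which upper-bounds the treewidth. The edges 3–8–6–1–3 form a cycle, so G is not a tree and its treewidth is at least 2. Hence tw(G) = 2 exactly.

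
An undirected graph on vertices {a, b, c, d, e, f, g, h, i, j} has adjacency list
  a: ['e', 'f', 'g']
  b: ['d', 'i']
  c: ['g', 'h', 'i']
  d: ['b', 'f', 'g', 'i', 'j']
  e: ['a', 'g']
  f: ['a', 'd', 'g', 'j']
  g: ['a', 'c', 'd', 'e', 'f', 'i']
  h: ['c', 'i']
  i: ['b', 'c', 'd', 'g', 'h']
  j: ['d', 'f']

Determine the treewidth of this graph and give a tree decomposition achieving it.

Each bag holds 3 vertices, so the decomposition has width 2, which upper-bounds the treewidth. Conversely, {d, f, g} is a clique of size 3, and the vertices of any clique must share a bag in every tree decomposition; so some bag has ≥ 3 vertices and tw(G) ≥ 2. Hence tw(G) = 2 exactly.

Treewidth 2.
One such decomposition:
Bags: B1 = {c, g, i}  B2 = {d, g, i}  B3 = {d, f, g}  B4 = {b, d, i}  B5 = {d, f, j}  B6 = {c, h, i}  B7 = {a, f, g}  B8 = {a, e, g}
Tree: B1–B2, B2–B3, B2–B4, B3–B5, B1–B6, B3–B7, B7–B8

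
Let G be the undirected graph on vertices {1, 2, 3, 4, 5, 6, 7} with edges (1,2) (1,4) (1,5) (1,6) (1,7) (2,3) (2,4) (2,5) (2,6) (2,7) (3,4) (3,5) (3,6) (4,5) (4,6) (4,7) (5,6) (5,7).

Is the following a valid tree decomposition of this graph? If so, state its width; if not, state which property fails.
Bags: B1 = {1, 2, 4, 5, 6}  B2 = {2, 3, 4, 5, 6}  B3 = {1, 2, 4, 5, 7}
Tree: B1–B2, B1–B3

Yes; width 4.

Checking the three conditions: (i) the bags cover all of {1, 2, 3, 4, 5, 6, 7}; (ii) for each edge, some bag contains both endpoints; (iii) the bags containing any fixed vertex form a subtree. All hold, so the decomposition is valid with width 5 − 1 = 4.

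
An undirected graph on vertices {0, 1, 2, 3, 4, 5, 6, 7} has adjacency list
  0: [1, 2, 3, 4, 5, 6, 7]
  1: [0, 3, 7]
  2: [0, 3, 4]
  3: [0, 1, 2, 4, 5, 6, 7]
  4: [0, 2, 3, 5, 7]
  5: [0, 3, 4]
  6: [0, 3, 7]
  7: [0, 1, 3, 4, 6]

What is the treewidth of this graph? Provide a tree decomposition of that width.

Treewidth 3.
One optimal decomposition is:
Bags: B1 = {0, 2, 3, 4}  B2 = {0, 3, 4, 7}  B3 = {0, 3, 6, 7}  B4 = {0, 3, 4, 5}  B5 = {0, 1, 3, 7}
Tree: B1–B2, B2–B3, B2–B4, B2–B5

Each bag holds 4 vertices, so the decomposition has width 3, which upper-bounds the treewidth. On the other hand G contains the 4-clique {0, 1, 3, 7}. A clique must lie in a single bag of any decomposition, so no decomposition can have width below 3. The upper and lower bounds meet at 3, so that is the treewidth.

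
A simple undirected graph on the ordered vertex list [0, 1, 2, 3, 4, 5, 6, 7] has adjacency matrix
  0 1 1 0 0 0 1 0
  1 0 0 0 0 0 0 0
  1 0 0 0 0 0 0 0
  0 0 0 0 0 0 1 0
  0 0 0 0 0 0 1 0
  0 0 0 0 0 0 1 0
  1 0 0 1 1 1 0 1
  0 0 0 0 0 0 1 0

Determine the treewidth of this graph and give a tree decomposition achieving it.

Treewidth 1.
One optimal decomposition is:
Bags: B1 = {6, 7}  B2 = {4, 6}  B3 = {5, 6}  B4 = {0, 6}  B5 = {0, 2}  B6 = {3, 6}  B7 = {0, 1}
Tree: B1–B2, B1–B3, B1–B4, B4–B5, B2–B6, B5–B7

Each bag holds 2 vertices, so the decomposition has width 1, which upper-bounds the treewidth. Since G has at least one edge (e.g. 6–7), it is not an edgeless graph, so tw(G) ≥ 1. Hence tw(G) = 1 exactly.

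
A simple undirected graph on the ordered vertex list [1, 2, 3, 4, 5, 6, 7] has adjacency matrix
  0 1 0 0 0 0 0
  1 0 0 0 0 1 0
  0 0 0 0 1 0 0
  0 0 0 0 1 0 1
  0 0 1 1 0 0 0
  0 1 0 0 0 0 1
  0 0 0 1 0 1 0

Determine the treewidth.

A width-1 tree decomposition is:
Bags: B1 = {3, 5}  B2 = {4, 5}  B3 = {4, 7}  B4 = {6, 7}  B5 = {2, 6}  B6 = {1, 2}
Tree: B1–B2, B2–B3, B3–B4, B4–B5, B5–B6
The largest bag has 2 vertices, giving width 1; this decomposition certifies tw(G) ≤ 1. Any graph with an edge has treewidth ≥ 1, and G has the edge 3–5. Therefore the treewidth is 1.

1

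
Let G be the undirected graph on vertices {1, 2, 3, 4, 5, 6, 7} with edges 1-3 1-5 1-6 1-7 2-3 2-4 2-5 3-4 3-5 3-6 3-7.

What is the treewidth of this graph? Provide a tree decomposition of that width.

Treewidth 2.
One optimal decomposition is:
Bags: B1 = {1, 3, 5}  B2 = {1, 3, 7}  B3 = {1, 3, 6}  B4 = {2, 3, 5}  B5 = {2, 3, 4}
Tree: B1–B2, B1–B3, B1–B4, B4–B5

Every bag has size at most 3, so the width is 3 − 1 = 2 and tw(G) ≤ 2. On the other hand G contains the 3-clique {1, 3, 5}. A clique must lie in a single bag of any decomposition, so no decomposition can have width below 2. Therefore the treewidth is 2.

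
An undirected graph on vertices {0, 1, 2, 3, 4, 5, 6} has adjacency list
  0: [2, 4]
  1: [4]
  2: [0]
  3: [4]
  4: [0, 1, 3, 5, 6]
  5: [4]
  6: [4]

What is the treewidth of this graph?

A width-1 tree decomposition is:
Bags: B1 = {4, 6}  B2 = {1, 4}  B3 = {0, 4}  B4 = {0, 2}  B5 = {4, 5}  B6 = {3, 4}
Tree: B1–B2, B2–B3, B3–B4, B2–B5, B5–B6
Every bag has size at most 2, so the width is 2 − 1 = 1 and tw(G) ≤ 1. G has an edge, so its treewidth is at least 1. Hence tw(G) = 1 exactly.

1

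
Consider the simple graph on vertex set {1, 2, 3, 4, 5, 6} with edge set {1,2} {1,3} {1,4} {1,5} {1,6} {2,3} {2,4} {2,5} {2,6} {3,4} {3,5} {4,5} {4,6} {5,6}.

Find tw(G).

4

A width-4 tree decomposition is:
Bags: B1 = {1, 2, 4, 5, 6}  B2 = {1, 2, 3, 4, 5}
Tree: B1–B2
Every bag has size at most 5, so the width is 5 − 1 = 4 and tw(G) ≤ 4. On the other hand G contains the 5-clique {1, 2, 3, 4, 5}. A clique must lie in a single bag of any decomposition, so no decomposition can have width below 4. Combining the bounds, tw(G) = 4.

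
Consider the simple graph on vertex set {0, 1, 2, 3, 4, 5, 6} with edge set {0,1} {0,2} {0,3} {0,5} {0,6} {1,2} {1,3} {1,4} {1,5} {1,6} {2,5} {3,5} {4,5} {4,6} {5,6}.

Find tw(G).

A width-3 tree decomposition is:
Bags: B1 = {0, 1, 3, 5}  B2 = {0, 1, 5, 6}  B3 = {0, 1, 2, 5}  B4 = {1, 4, 5, 6}
Tree: B1–B2, B1–B3, B2–B4
Each bag holds 4 vertices, so the decomposition has width 3, which upper-bounds the treewidth. On the other hand G contains the 4-clique {0, 1, 2, 5}. A clique must lie in a single bag of any decomposition, so no decomposition can have width below 3. The upper and lower bounds meet at 3, so that is the treewidth.

3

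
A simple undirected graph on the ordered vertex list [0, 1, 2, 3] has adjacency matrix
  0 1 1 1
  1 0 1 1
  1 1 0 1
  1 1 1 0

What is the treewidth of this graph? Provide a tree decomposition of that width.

Treewidth 3.
One such decomposition:
Bags: B1 = {0, 1, 2, 3}
Tree: (single bag)

A single bag containing all 4 vertices is trivially a valid decomposition of width 3. For the lower bound, the 4 vertices {0, 1, 2, 3} are pairwise adjacent, and any tree decomposition puts a clique entirely inside one bag — forcing width ≥ 3. The upper and lower bounds meet at 3, so that is the treewidth.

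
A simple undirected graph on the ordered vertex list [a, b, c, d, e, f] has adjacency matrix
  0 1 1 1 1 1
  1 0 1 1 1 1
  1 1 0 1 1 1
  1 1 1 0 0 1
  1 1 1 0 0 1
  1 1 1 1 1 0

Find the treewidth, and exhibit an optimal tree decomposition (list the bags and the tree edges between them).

Treewidth 4.
One optimal decomposition is:
Bags: B1 = {a, b, c, d, f}  B2 = {a, b, c, e, f}
Tree: B1–B2

Every bag has size at most 5, so the width is 5 − 1 = 4 and tw(G) ≤ 4. On the other hand G contains the 5-clique {a, b, c, d, f}. A clique must lie in a single bag of any decomposition, so no decomposition can have width below 4. Combining the bounds, tw(G) = 4.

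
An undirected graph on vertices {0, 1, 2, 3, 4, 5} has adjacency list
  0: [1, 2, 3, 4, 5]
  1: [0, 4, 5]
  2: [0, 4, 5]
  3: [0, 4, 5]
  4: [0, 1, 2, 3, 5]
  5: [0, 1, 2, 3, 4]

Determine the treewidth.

A width-3 tree decomposition is:
Bags: B1 = {0, 2, 4, 5}  B2 = {0, 1, 4, 5}  B3 = {0, 3, 4, 5}
Tree: B1–B2, B1–B3
Each bag holds 4 vertices, so the decomposition has width 3, which upper-bounds the treewidth. For the lower bound, the 4 vertices {0, 1, 4, 5} are pairwise adjacent, and any tree decomposition puts a clique entirely inside one bag — forcing width ≥ 3. Combining the bounds, tw(G) = 3.

3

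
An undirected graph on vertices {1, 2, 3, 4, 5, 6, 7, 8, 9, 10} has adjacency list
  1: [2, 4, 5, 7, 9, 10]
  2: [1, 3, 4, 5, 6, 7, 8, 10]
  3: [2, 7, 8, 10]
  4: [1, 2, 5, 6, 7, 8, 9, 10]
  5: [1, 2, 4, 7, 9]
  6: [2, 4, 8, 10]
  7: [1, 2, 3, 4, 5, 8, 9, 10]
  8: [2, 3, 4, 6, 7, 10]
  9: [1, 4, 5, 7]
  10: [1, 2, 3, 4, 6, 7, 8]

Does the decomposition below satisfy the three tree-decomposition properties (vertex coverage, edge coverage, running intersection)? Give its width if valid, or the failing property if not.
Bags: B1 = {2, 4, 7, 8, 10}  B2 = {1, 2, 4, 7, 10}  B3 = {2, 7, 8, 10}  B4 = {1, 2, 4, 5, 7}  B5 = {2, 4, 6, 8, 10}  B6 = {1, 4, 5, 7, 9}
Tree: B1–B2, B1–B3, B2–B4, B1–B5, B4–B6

No — vertex 3 appears in no bag.

A tree decomposition must satisfy three properties: every vertex lies in some bag; for every edge, both endpoints lie together in some bag; and for every vertex, the bags containing it form a connected subtree. Here vertex 3 appears in no bag, so the decomposition is invalid.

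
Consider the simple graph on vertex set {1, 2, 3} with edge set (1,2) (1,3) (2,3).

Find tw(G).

A width-2 tree decomposition is:
Bags: B1 = {1, 2, 3}
Tree: (single bag)
A single bag containing all 3 vertices is trivially a valid decomposition of width 2. Conversely, {1, 2, 3} is a clique of size 3, and the vertices of any clique must share a bag in every tree decomposition; so some bag has ≥ 3 vertices and tw(G) ≥ 2. Hence tw(G) = 2 exactly.

2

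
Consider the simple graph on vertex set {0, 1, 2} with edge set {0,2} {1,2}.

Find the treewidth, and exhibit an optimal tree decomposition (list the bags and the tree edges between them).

Each bag holds 2 vertices, so the decomposition has width 1, which upper-bounds the treewidth. Any graph with an edge has treewidth ≥ 1, and G has the edge 1–2. Therefore the treewidth is 1.

Treewidth 1.
One such decomposition:
Bags: B1 = {1, 2}  B2 = {0, 2}
Tree: B1–B2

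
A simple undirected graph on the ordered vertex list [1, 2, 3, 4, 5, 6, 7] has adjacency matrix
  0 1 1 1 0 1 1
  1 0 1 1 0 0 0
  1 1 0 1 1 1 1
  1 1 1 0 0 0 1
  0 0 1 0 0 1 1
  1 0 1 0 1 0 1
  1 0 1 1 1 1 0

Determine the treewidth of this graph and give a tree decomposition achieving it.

Each bag holds 4 vertices, so the decomposition has width 3, which upper-bounds the treewidth. On the other hand G contains the 4-clique {1, 2, 3, 4}. A clique must lie in a single bag of any decomposition, so no decomposition can have width below 3. Hence tw(G) = 3 exactly.

Treewidth 3.
Bags: B1 = {1, 3, 6, 7}  B2 = {3, 5, 6, 7}  B3 = {1, 3, 4, 7}  B4 = {1, 2, 3, 4}
Tree: B1–B2, B1–B3, B3–B4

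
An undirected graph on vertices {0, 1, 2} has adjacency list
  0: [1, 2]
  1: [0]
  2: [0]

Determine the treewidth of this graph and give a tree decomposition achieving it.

Each bag holds 2 vertices, so the decomposition has width 1, which upper-bounds the treewidth. Any graph with an edge has treewidth ≥ 1, and G has the edge 0–2. Therefore the treewidth is 1.

Treewidth 1.
One such decomposition:
Bags: B1 = {0, 2}  B2 = {0, 1}
Tree: B1–B2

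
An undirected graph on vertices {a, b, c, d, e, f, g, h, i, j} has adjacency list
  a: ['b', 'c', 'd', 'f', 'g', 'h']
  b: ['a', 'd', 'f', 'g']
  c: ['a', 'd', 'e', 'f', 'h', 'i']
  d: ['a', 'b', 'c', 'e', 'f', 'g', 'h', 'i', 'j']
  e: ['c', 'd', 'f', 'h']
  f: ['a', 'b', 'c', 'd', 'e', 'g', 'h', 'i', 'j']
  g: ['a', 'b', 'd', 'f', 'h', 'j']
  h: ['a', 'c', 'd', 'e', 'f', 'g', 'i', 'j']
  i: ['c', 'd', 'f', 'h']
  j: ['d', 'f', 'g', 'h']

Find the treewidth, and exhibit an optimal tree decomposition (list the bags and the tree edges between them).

Treewidth 4.
One such decomposition:
Bags: B1 = {a, c, d, f, h}  B2 = {a, d, f, g, h}  B3 = {c, d, f, h, i}  B4 = {c, d, e, f, h}  B5 = {a, b, d, f, g}  B6 = {d, f, g, h, j}
Tree: B1–B2, B1–B3, B1–B4, B2–B5, B2–B6

Every bag has size at most 5, so the width is 5 − 1 = 4 and tw(G) ≤ 4. For the lower bound, the 5 vertices {d, f, g, h, j} are pairwise adjacent, and any tree decomposition puts a clique entirely inside one bag — forcing width ≥ 4. The upper and lower bounds meet at 4, so that is the treewidth.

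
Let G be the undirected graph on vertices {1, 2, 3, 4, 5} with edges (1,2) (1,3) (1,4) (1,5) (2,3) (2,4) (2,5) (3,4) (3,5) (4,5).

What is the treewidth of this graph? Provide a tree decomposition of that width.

Treewidth 4.
Bags: B1 = {1, 2, 3, 4, 5}
Tree: (single bag)

With just one bag of size 5, the width is 5 − 1 = 4, so tw(G) ≤ 4. On the other hand G contains the 5-clique {1, 2, 3, 4, 5}. A clique must lie in a single bag of any decomposition, so no decomposition can have width below 4. Combining the bounds, tw(G) = 4.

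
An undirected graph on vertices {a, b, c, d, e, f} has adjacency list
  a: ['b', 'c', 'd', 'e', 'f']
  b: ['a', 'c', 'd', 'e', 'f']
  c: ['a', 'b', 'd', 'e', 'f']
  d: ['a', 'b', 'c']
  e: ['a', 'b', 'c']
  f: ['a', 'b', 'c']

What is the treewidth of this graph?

A width-3 tree decomposition is:
Bags: B1 = {a, b, c, f}  B2 = {a, b, c, e}  B3 = {a, b, c, d}
Tree: B1–B2, B2–B3
Every bag has size at most 4, so the width is 4 − 1 = 3 and tw(G) ≤ 3. For the lower bound, the 4 vertices {a, b, c, d} are pairwise adjacent, and any tree decomposition puts a clique entirely inside one bag — forcing width ≥ 3. The upper and lower bounds meet at 3, so that is the treewidth.

3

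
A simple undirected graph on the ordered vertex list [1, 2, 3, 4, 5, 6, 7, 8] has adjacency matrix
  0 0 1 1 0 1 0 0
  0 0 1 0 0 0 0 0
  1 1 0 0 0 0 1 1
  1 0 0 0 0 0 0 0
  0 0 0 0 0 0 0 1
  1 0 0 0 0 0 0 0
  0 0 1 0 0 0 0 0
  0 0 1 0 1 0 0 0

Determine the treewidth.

1

A width-1 tree decomposition is:
Bags: B1 = {5, 8}  B2 = {3, 8}  B3 = {1, 3}  B4 = {3, 7}  B5 = {1, 6}  B6 = {2, 3}  B7 = {1, 4}
Tree: B1–B2, B2–B3, B2–B4, B3–B5, B3–B6, B3–B7
Every bag has size at most 2, so the width is 2 − 1 = 1 and tw(G) ≤ 1. Any graph with an edge has treewidth ≥ 1, and G has the edge 8–5. Combining the bounds, tw(G) = 1.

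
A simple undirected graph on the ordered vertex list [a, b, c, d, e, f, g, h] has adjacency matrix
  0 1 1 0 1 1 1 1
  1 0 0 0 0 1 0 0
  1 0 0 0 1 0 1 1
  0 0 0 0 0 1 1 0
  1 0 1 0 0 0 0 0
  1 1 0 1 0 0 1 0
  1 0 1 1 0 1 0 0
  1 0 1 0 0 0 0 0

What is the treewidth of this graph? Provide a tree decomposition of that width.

Treewidth 2.
Bags: B1 = {a, c, h}  B2 = {a, c, g}  B3 = {a, f, g}  B4 = {a, b, f}  B5 = {d, f, g}  B6 = {a, c, e}
Tree: B1–B2, B2–B3, B3–B4, B3–B5, B1–B6

Every bag has size at most 3, so the width is 3 − 1 = 2 and tw(G) ≤ 2. Conversely, {d, f, g} is a clique of size 3, and the vertices of any clique must share a bag in every tree decomposition; so some bag has ≥ 3 vertices and tw(G) ≥ 2. Combining the bounds, tw(G) = 2.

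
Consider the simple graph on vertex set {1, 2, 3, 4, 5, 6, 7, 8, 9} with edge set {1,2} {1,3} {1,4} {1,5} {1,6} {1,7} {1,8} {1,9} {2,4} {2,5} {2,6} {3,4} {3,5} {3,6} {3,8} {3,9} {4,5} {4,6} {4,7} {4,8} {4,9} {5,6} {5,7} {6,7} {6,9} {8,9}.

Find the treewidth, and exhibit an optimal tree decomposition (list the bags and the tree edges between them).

Treewidth 4.
Bags: B1 = {1, 4, 5, 6, 7}  B2 = {1, 3, 4, 5, 6}  B3 = {1, 2, 4, 5, 6}  B4 = {1, 3, 4, 6, 9}  B5 = {1, 3, 4, 8, 9}
Tree: B1–B2, B2–B3, B2–B4, B4–B5

The largest bag has 5 vertices, giving width 4; this decomposition certifies tw(G) ≤ 4. On the other hand G contains the 5-clique {1, 3, 4, 8, 9}. A clique must lie in a single bag of any decomposition, so no decomposition can have width below 4. Combining the bounds, tw(G) = 4.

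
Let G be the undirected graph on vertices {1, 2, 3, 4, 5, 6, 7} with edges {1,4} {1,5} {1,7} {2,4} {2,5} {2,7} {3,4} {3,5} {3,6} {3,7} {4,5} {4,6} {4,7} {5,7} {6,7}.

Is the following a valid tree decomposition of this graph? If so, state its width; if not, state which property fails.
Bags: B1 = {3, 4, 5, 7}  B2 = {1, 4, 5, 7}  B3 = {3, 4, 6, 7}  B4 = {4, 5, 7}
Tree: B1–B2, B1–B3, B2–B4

A tree decomposition must satisfy three properties: every vertex lies in some bag; for every edge, both endpoints lie together in some bag; and for every vertex, the bags containing it form a connected subtree. Here vertex 2 appears in no bag, so the decomposition is invalid.

No — vertex 2 appears in no bag.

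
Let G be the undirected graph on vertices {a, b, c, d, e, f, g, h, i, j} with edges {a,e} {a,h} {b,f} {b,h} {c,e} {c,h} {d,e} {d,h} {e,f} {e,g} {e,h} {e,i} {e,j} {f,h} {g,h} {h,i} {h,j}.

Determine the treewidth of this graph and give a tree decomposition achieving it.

Each bag holds 3 vertices, so the decomposition has width 2, which upper-bounds the treewidth. Conversely, {d, e, h} is a clique of size 3, and the vertices of any clique must share a bag in every tree decomposition; so some bag has ≥ 3 vertices and tw(G) ≥ 2. The upper and lower bounds meet at 2, so that is the treewidth.

Treewidth 2.
Bags: B1 = {c, e, h}  B2 = {e, f, h}  B3 = {e, h, i}  B4 = {a, e, h}  B5 = {e, h, j}  B6 = {d, e, h}  B7 = {e, g, h}  B8 = {b, f, h}
Tree: B1–B2, B2–B3, B2–B4, B4–B5, B2–B6, B5–B7, B2–B8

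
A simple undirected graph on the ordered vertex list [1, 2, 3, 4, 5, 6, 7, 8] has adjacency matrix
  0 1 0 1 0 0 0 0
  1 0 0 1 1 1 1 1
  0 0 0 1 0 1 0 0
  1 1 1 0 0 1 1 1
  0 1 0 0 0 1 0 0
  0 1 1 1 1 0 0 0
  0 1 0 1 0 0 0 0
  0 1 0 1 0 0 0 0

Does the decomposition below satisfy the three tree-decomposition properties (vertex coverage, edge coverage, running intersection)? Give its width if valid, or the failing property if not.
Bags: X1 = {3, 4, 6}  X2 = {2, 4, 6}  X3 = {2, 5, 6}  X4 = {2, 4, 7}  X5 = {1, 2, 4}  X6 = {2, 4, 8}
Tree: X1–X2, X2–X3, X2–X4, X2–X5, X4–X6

Yes; width 2.

Checking the three conditions: (i) the bags cover all of {1, 2, 3, 4, 5, 6, 7, 8}; (ii) for each edge, some bag contains both endpoints; (iii) the bags containing any fixed vertex form a subtree. All hold, so the decomposition is valid with width 3 − 1 = 2.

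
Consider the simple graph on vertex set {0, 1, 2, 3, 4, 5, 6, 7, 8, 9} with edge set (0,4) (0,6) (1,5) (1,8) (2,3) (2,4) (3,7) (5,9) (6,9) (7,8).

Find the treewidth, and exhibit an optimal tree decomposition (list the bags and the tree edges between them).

Every bag has size at most 3, so the width is 3 − 1 = 2 and tw(G) ≤ 2. Since 8–1–5–9–6–0–4–2–3–7–8 is a cycle in G, G is not acyclic. Forests are exactly the graphs of treewidth ≤ 1, so tw(G) ≥ 2. Therefore the treewidth is 2.

Treewidth 2.
One optimal decomposition is:
Bags: B1 = {1, 5, 8}  B2 = {5, 8, 9}  B3 = {6, 8, 9}  B4 = {0, 6, 8}  B5 = {0, 4, 8}  B6 = {2, 4, 8}  B7 = {2, 3, 8}  B8 = {3, 7, 8}
Tree: B1–B2, B2–B3, B3–B4, B4–B5, B5–B6, B6–B7, B7–B8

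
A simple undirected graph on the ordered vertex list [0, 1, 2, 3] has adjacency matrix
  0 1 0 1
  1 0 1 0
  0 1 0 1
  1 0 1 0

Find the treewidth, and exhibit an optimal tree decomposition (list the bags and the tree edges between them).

Every bag has size at most 3, so the width is 3 − 1 = 2 and tw(G) ≤ 2. For the lower bound, G contains the cycle 3–0–1–2–3, so G is not a forest; only forests have treewidth ≤ 1, hence tw(G) ≥ 2. The upper and lower bounds meet at 2, so that is the treewidth.

Treewidth 2.
Bags: B1 = {0, 1, 3}  B2 = {1, 2, 3}
Tree: B1–B2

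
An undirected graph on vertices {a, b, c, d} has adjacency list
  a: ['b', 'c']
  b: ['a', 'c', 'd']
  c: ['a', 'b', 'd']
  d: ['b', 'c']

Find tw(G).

2

A width-2 tree decomposition is:
Bags: B1 = {b, c, d}  B2 = {a, b, c}
Tree: B1–B2
Every bag has size at most 3, so the width is 3 − 1 = 2 and tw(G) ≤ 2. On the other hand G contains the 3-clique {b, c, d}. A clique must lie in a single bag of any decomposition, so no decomposition can have width below 2. The upper and lower bounds meet at 2, so that is the treewidth.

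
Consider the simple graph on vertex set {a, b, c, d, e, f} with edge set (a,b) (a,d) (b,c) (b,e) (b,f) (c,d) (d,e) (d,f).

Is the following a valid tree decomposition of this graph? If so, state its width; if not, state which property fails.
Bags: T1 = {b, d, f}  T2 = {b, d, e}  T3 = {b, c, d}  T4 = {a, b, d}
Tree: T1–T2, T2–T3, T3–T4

Checking the three conditions: (i) the bags cover all of {a, b, c, d, e, f}; (ii) for each edge, some bag contains both endpoints; (iii) the bags containing any fixed vertex form a subtree. All hold, so the decomposition is valid with width 3 − 1 = 2.

Yes; width 2.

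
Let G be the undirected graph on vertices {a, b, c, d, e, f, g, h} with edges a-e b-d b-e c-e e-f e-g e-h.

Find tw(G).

1

A width-1 tree decomposition is:
Bags: B1 = {b, e}  B2 = {e, h}  B3 = {b, d}  B4 = {e, f}  B5 = {e, g}  B6 = {a, e}  B7 = {c, e}
Tree: B1–B2, B1–B3, B2–B4, B2–B5, B1–B6, B4–B7
Each bag holds 2 vertices, so the decomposition has width 1, which upper-bounds the treewidth. Since G has at least one edge (e.g. e–b), it is not an edgeless graph, so tw(G) ≥ 1. Therefore the treewidth is 1.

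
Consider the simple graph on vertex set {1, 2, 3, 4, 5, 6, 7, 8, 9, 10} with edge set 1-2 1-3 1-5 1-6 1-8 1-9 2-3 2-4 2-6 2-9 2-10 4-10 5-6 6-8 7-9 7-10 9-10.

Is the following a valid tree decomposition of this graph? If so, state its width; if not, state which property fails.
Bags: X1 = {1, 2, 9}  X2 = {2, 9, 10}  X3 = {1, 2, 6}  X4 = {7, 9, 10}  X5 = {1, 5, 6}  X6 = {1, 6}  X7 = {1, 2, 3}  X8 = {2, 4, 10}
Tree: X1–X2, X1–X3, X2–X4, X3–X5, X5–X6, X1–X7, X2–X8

A tree decomposition must satisfy three properties: every vertex lies in some bag; for every edge, both endpoints lie together in some bag; and for every vertex, the bags containing it form a connected subtree. Here vertex 8 appears in no bag, so the decomposition is invalid.

No — vertex 8 appears in no bag.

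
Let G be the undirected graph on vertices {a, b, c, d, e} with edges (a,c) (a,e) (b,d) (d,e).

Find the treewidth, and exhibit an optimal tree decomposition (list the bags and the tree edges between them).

Every bag has size at most 2, so the width is 2 − 1 = 1 and tw(G) ≤ 1. G has an edge, so its treewidth is at least 1. Combining the bounds, tw(G) = 1.

Treewidth 1.
One optimal decomposition is:
Bags: B1 = {a, c}  B2 = {a, e}  B3 = {d, e}  B4 = {b, d}
Tree: B1–B2, B2–B3, B3–B4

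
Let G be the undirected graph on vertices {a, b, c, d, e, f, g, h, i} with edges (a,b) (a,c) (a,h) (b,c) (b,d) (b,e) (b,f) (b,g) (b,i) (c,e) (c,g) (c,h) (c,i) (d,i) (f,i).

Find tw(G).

2

A width-2 tree decomposition is:
Bags: B1 = {b, c, g}  B2 = {b, c, i}  B3 = {a, b, c}  B4 = {b, c, e}  B5 = {a, c, h}  B6 = {b, d, i}  B7 = {b, f, i}
Tree: B1–B2, B2–B3, B2–B4, B3–B5, B2–B6, B2–B7
Every bag has size at most 3, so the width is 3 − 1 = 2 and tw(G) ≤ 2. Conversely, {a, c, h} is a clique of size 3, and the vertices of any clique must share a bag in every tree decomposition; so some bag has ≥ 3 vertices and tw(G) ≥ 2. Hence tw(G) = 2 exactly.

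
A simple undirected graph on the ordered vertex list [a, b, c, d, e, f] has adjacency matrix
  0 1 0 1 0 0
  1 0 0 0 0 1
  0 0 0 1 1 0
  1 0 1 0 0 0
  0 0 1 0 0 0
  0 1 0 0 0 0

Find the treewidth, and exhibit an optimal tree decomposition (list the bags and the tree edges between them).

The largest bag has 2 vertices, giving width 1; this decomposition certifies tw(G) ≤ 1. Since G has at least one edge (e.g. e–c), it is not an edgeless graph, so tw(G) ≥ 1. Hence tw(G) = 1 exactly.

Treewidth 1.
One optimal decomposition is:
Bags: B1 = {c, e}  B2 = {c, d}  B3 = {a, d}  B4 = {a, b}  B5 = {b, f}
Tree: B1–B2, B2–B3, B3–B4, B4–B5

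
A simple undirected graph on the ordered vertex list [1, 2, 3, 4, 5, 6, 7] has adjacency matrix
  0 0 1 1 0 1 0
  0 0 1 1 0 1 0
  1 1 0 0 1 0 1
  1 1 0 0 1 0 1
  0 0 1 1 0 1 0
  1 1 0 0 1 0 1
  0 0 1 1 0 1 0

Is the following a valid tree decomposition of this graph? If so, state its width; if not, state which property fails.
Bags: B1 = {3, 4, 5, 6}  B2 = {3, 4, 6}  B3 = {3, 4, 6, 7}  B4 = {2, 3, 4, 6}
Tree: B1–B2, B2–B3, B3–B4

No — vertex 1 appears in no bag.

A tree decomposition must satisfy three properties: every vertex lies in some bag; for every edge, both endpoints lie together in some bag; and for every vertex, the bags containing it form a connected subtree. Here vertex 1 appears in no bag, so the decomposition is invalid.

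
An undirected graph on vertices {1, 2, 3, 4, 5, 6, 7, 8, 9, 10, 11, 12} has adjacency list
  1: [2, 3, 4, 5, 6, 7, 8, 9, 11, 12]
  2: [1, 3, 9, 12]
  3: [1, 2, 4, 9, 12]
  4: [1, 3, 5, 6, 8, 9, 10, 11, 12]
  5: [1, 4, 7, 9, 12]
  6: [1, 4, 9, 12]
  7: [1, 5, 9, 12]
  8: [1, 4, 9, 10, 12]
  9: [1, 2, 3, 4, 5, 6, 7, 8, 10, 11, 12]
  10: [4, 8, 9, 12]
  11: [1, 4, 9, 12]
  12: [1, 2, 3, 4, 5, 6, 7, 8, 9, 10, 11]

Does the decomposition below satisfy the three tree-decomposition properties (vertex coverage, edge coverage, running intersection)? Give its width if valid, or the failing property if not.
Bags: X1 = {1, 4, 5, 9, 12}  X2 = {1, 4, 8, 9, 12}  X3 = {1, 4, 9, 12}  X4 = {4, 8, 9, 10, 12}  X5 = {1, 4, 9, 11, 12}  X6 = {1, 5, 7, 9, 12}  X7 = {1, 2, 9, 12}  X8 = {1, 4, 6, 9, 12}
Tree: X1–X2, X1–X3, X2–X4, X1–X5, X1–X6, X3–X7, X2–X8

A tree decomposition must satisfy three properties: every vertex lies in some bag; for every edge, both endpoints lie together in some bag; and for every vertex, the bags containing it form a connected subtree. Here vertex 3 appears in no bag, so the decomposition is invalid.

No — vertex 3 appears in no bag.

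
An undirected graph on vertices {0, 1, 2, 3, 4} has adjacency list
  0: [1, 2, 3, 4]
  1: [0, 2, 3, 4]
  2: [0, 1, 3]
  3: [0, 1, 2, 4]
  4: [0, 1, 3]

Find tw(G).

A width-3 tree decomposition is:
Bags: B1 = {0, 1, 2, 3}  B2 = {0, 1, 3, 4}
Tree: B1–B2
Every bag has size at most 4, so the width is 4 − 1 = 3 and tw(G) ≤ 3. On the other hand G contains the 4-clique {0, 1, 2, 3}. A clique must lie in a single bag of any decomposition, so no decomposition can have width below 3. The upper and lower bounds meet at 3, so that is the treewidth.

3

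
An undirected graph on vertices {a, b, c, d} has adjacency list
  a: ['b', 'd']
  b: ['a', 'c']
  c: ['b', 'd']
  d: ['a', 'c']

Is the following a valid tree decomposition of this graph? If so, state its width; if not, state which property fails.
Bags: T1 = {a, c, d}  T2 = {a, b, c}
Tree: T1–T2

Yes; width 2.

Vertex coverage: the bags together contain {a, b, c, d}, the full vertex set. Edge coverage: each edge of G has both endpoints in at least one bag. Running intersection: for every vertex, the bags containing it form a connected subtree. All three properties hold, so this is a valid tree decomposition of width max|bag| − 1 = 2, and hence tw(G) ≤ 2.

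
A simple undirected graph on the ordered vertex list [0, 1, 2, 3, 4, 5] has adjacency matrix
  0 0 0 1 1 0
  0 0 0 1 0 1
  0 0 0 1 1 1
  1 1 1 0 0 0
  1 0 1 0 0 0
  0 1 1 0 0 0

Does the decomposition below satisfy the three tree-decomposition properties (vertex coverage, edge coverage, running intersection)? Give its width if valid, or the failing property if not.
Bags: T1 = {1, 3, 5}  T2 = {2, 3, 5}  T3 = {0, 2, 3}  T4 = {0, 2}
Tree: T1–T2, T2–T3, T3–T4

No — vertex 4 appears in no bag.

A tree decomposition must satisfy three properties: every vertex lies in some bag; for every edge, both endpoints lie together in some bag; and for every vertex, the bags containing it form a connected subtree. Here vertex 4 appears in no bag, so the decomposition is invalid.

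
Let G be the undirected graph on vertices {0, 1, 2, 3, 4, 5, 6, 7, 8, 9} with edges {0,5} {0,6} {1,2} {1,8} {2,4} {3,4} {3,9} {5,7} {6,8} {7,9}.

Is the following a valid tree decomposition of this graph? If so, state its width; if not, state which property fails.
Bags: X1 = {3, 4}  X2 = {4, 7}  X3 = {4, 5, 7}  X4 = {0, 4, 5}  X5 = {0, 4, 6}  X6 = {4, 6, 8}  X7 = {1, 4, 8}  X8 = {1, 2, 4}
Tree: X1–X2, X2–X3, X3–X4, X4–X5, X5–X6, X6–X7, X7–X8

No — vertex 9 appears in no bag.

A tree decomposition must satisfy three properties: every vertex lies in some bag; for every edge, both endpoints lie together in some bag; and for every vertex, the bags containing it form a connected subtree. Here vertex 9 appears in no bag, so the decomposition is invalid.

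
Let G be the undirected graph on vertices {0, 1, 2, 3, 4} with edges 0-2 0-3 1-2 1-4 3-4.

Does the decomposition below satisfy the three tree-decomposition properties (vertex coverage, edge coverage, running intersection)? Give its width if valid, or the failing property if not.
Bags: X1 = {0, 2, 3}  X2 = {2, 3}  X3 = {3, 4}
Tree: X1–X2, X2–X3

A tree decomposition must satisfy three properties: every vertex lies in some bag; for every edge, both endpoints lie together in some bag; and for every vertex, the bags containing it form a connected subtree. Here vertex 1 appears in no bag, so the decomposition is invalid.

No — vertex 1 appears in no bag.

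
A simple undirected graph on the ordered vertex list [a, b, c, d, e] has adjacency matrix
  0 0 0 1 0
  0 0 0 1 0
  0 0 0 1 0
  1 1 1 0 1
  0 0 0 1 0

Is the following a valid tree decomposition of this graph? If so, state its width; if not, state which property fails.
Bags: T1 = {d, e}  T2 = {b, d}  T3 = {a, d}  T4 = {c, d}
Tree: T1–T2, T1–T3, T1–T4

Yes; width 1.

Vertex coverage: the bags together contain {a, b, c, d, e}, the full vertex set. Edge coverage: each edge of G has both endpoints in at least one bag. Running intersection: for every vertex, the bags containing it form a connected subtree. All three properties hold, so this is a valid tree decomposition of width max|bag| − 1 = 1, and hence tw(G) ≤ 1.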